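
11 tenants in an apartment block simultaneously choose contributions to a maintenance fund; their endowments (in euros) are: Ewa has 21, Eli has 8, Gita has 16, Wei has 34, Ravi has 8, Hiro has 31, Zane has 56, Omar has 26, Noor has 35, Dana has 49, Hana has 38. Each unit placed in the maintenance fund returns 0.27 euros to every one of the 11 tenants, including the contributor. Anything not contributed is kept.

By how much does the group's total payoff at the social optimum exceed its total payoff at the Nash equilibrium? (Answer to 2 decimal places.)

The private return per contributed unit is 0.27 < 1 for everyone, so the Nash equilibrium is zero contribution and the group total is Σ E_j = 21 + 8 + 16 + 34 + 8 + 31 + 56 + 26 + 35 + 49 + 38 = 322.
Each contributed unit returns 2.970 to the group, so the social optimum is full contribution by everyone: group total = 2.970 × 322 = 956.34.
Efficiency loss = (2.970 − 1) × 322 = 634.34.

634.34 euros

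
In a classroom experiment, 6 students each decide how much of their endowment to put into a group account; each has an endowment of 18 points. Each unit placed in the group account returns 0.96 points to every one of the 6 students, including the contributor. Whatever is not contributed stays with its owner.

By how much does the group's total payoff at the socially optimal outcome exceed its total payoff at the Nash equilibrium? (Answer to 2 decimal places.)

514.08 points

The private return per contributed unit is 0.96 < 1, so contributing 0 is dominant for every player. At the Nash equilibrium everyone keeps their 18, and the group total is 6 × 18 = 108.
Each contributed unit returns 5.760 to the group as a whole (0.96 to each of 6 players), which exceeds 1, so the social optimum is full contribution: group total = 5.760 × 108 = 622.08.
Efficiency loss = 622.08 − 108 = 514.08.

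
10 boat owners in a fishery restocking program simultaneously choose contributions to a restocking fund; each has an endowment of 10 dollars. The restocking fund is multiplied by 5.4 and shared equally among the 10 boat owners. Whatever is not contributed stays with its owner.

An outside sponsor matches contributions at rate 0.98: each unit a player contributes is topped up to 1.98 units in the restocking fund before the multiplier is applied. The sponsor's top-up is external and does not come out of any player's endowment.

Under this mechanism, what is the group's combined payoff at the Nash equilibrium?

With the mechanism, a contributed unit returns 5.4 × 1.98 / 10 = 1.0692 per unit of net cost to the contributor — now above 1 — so contributing fully is weakly dominant for every player.
At the Nash equilibrium everyone contributes 10. Group total payoff = 5.4 × 1.98 × 100 = 1069.20.

1069.20 dollars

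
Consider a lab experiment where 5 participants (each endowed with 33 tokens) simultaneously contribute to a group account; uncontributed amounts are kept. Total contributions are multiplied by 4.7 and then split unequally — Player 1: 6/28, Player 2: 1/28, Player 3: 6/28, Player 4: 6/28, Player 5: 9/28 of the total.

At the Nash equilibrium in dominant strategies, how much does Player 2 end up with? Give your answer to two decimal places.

55.16 tokens

Each unit j contributes comes back to j as 4.7 × (j's share), so j prefers to contribute only if that share exceeds 1/4.7 = 0.2128; otherwise keeping the unit dominates.
Player 1, Player 3, Player 4 and Player 5 are above the threshold, contributing 33 each; the remaining 1 contribute 0. Total contributed: 132.
Player 2 keeps 33 and receives 4.7 × 132 × 1/28 = 22.16 from the group account, for a payoff of 55.16.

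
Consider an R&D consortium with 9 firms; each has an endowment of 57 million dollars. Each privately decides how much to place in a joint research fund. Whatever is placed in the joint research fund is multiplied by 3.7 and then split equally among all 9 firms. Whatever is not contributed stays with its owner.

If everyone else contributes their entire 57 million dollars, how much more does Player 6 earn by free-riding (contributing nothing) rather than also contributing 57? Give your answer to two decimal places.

33.57 million dollars

Switching from a contribution of 57 to 0 lets Player 6 keep an extra 57 million dollars, but lowers the joint research fund by 57, which costs Player 6 their own share of that drop: 3.7/9 × 57 = 23.43.
Net gain = 57 − 23.43 = 33.57. The private return per contributed unit (0.4111) is below 1, so free-riding is indeed the best response regardless of what the others do.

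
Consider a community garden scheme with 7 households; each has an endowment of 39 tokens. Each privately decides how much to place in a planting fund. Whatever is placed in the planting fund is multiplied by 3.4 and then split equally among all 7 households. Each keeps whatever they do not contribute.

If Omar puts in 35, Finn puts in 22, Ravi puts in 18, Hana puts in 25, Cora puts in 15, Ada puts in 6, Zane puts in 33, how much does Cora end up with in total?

98.80 tokens

Total contributed: 35 + 22 + 18 + 25 + 15 + 6 + 33 = 154.
Each receives 3.4 × 154 / 7 = 74.80 from the planting fund.
Cora keeps 39 − 15 = 24, so Cora's payoff is 24 + 74.80 = 98.80.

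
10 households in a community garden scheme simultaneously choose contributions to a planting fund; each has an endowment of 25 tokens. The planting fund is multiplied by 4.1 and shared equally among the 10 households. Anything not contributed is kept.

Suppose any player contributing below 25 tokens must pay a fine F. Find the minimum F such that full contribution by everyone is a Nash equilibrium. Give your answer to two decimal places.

14.75 tokens

Given the others contribute fully, the best deviation is to contribute 0 (any partial contribution still incurs the fine and gives up units whose private return 0.4100 is below 1).
Deviating from 25 to 0 saves 25 tokens but forfeits the deviator's share of the drop in the planting fund: 4.1/10 × 25 = 10.25.
So the deviation gain is 25 − 10.25 = 14.75, and the fine must be at least 14.75 tokens to wipe it out.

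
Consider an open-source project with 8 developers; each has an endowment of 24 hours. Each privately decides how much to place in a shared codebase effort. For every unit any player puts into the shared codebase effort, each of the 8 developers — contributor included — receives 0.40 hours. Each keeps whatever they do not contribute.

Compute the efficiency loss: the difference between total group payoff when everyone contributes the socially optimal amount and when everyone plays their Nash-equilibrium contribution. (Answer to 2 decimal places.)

422.40 hours

The private return per contributed unit is 0.40 < 1, so contributing 0 is dominant for every player. At the Nash equilibrium everyone keeps their 24, and the group total is 8 × 24 = 192.
Each contributed unit returns 3.200 to the group as a whole (0.40 to each of 8 players), which exceeds 1, so the social optimum is full contribution: group total = 3.200 × 192 = 614.40.
Efficiency loss = 614.40 − 192 = 422.40.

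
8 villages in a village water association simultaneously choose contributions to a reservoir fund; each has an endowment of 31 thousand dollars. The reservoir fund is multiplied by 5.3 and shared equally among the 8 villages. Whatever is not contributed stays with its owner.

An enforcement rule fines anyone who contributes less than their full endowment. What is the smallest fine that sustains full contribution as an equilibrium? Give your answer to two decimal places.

10.46 thousand dollars

Given the others contribute fully, the best deviation is to contribute 0 (any partial contribution still incurs the fine and gives up units whose private return 0.6625 is below 1).
Deviating from 31 to 0 saves 31 thousand dollars but forfeits the deviator's share of the drop in the reservoir fund: 5.3/8 × 31 = 20.54.
So the deviation gain is 31 − 20.54 = 10.46, and the fine must be at least 10.46 thousand dollars to wipe it out.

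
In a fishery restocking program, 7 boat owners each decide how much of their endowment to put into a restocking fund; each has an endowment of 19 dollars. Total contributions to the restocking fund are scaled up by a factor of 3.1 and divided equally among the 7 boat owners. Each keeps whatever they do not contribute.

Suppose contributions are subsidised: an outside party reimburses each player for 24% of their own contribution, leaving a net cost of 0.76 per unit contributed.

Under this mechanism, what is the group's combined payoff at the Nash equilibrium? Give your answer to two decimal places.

Even with the mechanism, each unit contributed returns only (3.1/7) / 0.76 = 0.5827 per unit of net cost, so contributing nothing is still dominant.
Everyone keeps their endowment and the group total is 7 × 19 = 133.

133.00 dollars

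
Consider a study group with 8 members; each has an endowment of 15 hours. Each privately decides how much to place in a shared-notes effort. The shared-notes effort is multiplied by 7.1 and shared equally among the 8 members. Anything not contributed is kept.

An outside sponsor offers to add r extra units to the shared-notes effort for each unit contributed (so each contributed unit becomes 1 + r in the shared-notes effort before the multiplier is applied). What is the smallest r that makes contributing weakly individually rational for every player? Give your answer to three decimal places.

0.127

With matching at rate r, one contributed unit becomes (1 + r) in the shared-notes effort and returns 7.1 × (1 + r) / 8 to the contributor.
Setting this equal to 1: 1 + r = 8/7.1 = 1.1268.
So the minimum matching rate is r = 1.1268 − 1 = 0.127.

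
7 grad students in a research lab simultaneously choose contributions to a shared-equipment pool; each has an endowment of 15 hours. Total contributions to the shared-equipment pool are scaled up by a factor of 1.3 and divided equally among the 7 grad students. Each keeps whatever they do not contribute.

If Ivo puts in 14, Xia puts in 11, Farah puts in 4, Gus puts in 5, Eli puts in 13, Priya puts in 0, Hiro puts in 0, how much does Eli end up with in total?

10.73 hours

Total contributed: 14 + 11 + 4 + 5 + 13 + 0 + 0 = 47.
Each receives 1.3 × 47 / 7 = 8.73 from the shared-equipment pool.
Eli keeps 15 − 13 = 2, so Eli's payoff is 2 + 8.73 = 10.73.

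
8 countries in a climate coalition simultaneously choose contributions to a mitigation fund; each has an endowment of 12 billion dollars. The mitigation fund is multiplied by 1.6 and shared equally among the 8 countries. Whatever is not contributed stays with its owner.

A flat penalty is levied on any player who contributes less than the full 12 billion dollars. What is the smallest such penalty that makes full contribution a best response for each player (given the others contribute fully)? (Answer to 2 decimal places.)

9.60 billion dollars

Given the others contribute fully, the best deviation is to contribute 0 (any partial contribution still incurs the fine and gives up units whose private return 0.2000 is below 1).
Deviating from 12 to 0 saves 12 billion dollars but forfeits the deviator's share of the drop in the mitigation fund: 1.6/8 × 12 = 2.40.
So the deviation gain is 12 − 2.40 = 9.60, and the fine must be at least 9.60 billion dollars to wipe it out.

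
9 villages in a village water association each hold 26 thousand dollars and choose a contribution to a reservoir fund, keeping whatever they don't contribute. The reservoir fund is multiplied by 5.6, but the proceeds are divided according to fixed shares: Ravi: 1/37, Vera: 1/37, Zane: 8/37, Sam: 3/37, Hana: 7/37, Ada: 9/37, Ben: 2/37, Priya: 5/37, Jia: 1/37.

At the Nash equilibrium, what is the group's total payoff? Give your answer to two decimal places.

592.80 thousand dollars

For player j, contributing a unit is worthwhile iff 5.6 × (j's share) ≥ 1, i.e. iff j's share is at least 0.1786.
Zane, Hana and Ada clear that bar, contributing 26 each; the remaining 6 contribute 0. Total contributed: 78.
The reservoir fund pays out 5.6 × 78 = 436.80 in total (split across the unequal shares, but the aggregate is all that matters for the group sum).
The 6 free-riders keep 26 each, adding 156. Group total = 156 + 436.80 = 592.80.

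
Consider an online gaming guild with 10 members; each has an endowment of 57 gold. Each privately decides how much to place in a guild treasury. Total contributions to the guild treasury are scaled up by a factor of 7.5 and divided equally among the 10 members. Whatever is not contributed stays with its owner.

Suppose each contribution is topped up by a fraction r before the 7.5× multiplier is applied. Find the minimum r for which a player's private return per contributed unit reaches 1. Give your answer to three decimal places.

0.333

With matching at rate r, one contributed unit becomes (1 + r) in the guild treasury and returns 7.5 × (1 + r) / 10 to the contributor.
Setting this equal to 1: 1 + r = 10/7.5 = 1.3333.
So the minimum matching rate is r = 1.3333 − 1 = 0.333.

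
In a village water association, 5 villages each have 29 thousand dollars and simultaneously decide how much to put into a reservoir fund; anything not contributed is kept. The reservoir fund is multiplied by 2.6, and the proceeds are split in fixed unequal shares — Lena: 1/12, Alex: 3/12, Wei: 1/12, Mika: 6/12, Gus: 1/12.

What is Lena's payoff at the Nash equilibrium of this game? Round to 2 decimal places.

35.28 thousand dollars

Each unit j contributes comes back to j as 2.6 × (j's share), so j prefers to contribute only if that share exceeds 1/2.6 = 0.3846; otherwise keeping the unit dominates.
Mika alone (share 6/12) is above the threshold, contributing 29; the remaining 4 contribute 0. Total contributed: 29.
Lena keeps 29 and receives 2.6 × 29 × 1/12 = 6.28 from the reservoir fund, for a payoff of 35.28.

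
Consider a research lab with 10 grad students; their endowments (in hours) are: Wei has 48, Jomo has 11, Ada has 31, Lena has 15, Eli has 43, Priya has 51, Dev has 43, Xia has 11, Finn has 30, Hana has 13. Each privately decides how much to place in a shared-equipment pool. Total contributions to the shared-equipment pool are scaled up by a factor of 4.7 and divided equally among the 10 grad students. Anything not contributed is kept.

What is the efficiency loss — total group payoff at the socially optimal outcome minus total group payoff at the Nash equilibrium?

The private return per contributed unit is 4.7/10 = 0.4700 < 1 for every player regardless of endowment, so the Nash equilibrium is zero contribution and the group total is Σ E_j = 48 + 11 + 31 + 15 + 43 + 51 + 43 + 11 + 30 + 13 = 296.
Each contributed unit returns 4.700 to the group, so the social optimum is full contribution by everyone: group total = 4.700 × 296 = 1391.20.
Efficiency loss = (4.700 − 1) × 296 = 1095.20.

1095.20 hours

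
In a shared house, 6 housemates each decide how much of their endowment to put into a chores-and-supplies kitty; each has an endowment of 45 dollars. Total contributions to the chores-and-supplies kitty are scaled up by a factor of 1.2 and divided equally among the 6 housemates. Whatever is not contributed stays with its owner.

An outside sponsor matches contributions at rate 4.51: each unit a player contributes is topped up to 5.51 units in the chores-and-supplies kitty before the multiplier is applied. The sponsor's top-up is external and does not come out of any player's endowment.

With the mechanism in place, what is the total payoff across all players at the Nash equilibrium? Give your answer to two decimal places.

The effective private return per unit is now 1.2 × 5.51 / 6 = 1.1020 > 1, so every player's dominant strategy flips to full contribution.
At the Nash equilibrium everyone contributes 45. Group total payoff = 1.2 × 5.51 × 270 = 1785.24.

1785.24 dollars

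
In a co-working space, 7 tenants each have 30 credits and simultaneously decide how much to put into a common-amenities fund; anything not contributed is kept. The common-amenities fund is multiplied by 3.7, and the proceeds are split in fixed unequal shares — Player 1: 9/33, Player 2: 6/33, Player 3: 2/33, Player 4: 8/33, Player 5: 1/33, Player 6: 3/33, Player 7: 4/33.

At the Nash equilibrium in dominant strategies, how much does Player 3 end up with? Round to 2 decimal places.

Player j's private return per contributed unit is 3.7 × (j's share). Contributing is weakly dominant for j when that share is at least 1/3.7 = 0.2703, and contributing 0 is dominant otherwise.
The only share above 0.2703 is Player 1's 9/33, contributing 30; the remaining 6 contribute 0. Total contributed: 30.
Player 3 keeps 30 and receives 3.7 × 30 × 2/33 = 6.73 from the common-amenities fund, for a payoff of 36.73.

36.73 credits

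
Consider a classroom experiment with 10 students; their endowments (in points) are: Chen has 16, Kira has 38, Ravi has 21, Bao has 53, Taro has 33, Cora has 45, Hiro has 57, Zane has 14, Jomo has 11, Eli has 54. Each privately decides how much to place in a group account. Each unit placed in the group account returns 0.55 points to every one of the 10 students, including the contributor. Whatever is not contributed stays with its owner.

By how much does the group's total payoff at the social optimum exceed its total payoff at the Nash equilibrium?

1539.00 points

The private return per contributed unit is 0.55 < 1 for everyone, so the Nash equilibrium is zero contribution and the group total is Σ E_j = 16 + 38 + 21 + 53 + 33 + 45 + 57 + 14 + 11 + 54 = 342.
Each contributed unit returns 5.500 to the group, so the social optimum is full contribution by everyone: group total = 5.500 × 342 = 1881.00.
Efficiency loss = (5.500 − 1) × 342 = 1539.00.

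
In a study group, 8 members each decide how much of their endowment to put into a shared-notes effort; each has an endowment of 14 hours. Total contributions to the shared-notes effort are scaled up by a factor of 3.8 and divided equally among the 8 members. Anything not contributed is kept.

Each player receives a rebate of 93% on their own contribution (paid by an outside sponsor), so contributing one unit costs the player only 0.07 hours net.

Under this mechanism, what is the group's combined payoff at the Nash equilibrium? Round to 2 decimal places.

529.76 hours

With the mechanism, a contributed unit returns (3.8/8) / 0.07 = 6.7857 per unit of net cost to the contributor — now above 1 — so contributing fully is weakly dominant for every player.
At the Nash equilibrium everyone contributes 14. Group total payoff = 8 × (14 × 0.93 + 3.8 × 14) = 529.76.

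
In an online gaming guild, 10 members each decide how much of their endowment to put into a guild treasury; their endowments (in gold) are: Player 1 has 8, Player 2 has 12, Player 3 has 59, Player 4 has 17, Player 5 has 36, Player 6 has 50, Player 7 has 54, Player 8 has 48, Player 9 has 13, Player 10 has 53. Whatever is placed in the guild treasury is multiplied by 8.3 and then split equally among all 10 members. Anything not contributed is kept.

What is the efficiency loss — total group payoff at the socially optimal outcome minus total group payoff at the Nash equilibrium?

2555.00 gold

The private return per contributed unit is 8.3/10 = 0.8300 < 1 for every player regardless of endowment, so the Nash equilibrium is zero contribution and the group total is Σ E_j = 8 + 12 + 59 + 17 + 36 + 50 + 54 + 48 + 13 + 53 = 350.
Each contributed unit returns 8.300 to the group, so the social optimum is full contribution by everyone: group total = 8.300 × 350 = 2905.00.
Efficiency loss = (8.300 − 1) × 350 = 2555.00.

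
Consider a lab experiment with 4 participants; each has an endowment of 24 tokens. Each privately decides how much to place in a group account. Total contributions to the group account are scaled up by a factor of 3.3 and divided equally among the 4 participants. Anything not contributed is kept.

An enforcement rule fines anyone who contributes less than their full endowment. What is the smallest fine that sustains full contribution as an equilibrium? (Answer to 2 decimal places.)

4.20 tokens

Given the others contribute fully, the best deviation is to contribute 0 (any partial contribution still incurs the fine and gives up units whose private return 0.8250 is below 1).
Deviating from 24 to 0 saves 24 tokens but forfeits the deviator's share of the drop in the group account: 3.3/4 × 24 = 19.80.
So the deviation gain is 24 − 19.80 = 4.20, and the fine must be at least 4.20 tokens to wipe it out.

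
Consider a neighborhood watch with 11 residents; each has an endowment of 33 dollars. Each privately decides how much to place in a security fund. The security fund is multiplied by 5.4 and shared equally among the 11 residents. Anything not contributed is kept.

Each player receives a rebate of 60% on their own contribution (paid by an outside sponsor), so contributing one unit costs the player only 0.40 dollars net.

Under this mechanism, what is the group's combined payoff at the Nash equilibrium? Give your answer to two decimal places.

With the mechanism, a contributed unit returns (5.4/11) / 0.40 = 1.2273 per unit of net cost to the contributor — now above 1 — so contributing fully is weakly dominant for every player.
So the Nash equilibrium is full contribution by all 11; the group earns 11 × (33 × 0.60 + 5.4 × 33) = 2178.00.

2178.00 dollars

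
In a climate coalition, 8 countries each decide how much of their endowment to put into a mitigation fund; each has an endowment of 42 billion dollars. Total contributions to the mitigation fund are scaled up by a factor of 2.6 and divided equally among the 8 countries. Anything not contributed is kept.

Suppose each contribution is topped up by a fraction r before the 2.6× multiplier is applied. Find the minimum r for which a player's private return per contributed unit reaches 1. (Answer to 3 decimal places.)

With matching at rate r, one contributed unit becomes (1 + r) in the mitigation fund and returns 2.6 × (1 + r) / 8 to the contributor.
Setting this equal to 1: 1 + r = 8/2.6 = 3.0769.
So the minimum matching rate is r = 3.0769 − 1 = 2.077.

2.077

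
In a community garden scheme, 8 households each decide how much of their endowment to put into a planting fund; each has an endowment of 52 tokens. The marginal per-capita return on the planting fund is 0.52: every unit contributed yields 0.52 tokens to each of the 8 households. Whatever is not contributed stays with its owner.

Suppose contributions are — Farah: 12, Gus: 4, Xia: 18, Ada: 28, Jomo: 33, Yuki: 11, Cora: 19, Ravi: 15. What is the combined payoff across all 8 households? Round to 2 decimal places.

Total contributed: 12 + 4 + 18 + 28 + 33 + 11 + 19 + 15 = 140; total kept: 8 × 52 − 140 = 276.
The planting fund pays out 0.52 × 8 × 140 = 582.40 in aggregate.
Group total = 276 + 582.40 = 858.40.

858.40 tokens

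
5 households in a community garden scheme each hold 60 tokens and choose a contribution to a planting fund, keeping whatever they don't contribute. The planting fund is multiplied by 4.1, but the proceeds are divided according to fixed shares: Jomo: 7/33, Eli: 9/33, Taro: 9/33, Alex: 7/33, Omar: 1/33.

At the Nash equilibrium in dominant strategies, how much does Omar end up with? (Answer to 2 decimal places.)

Player j's private return per contributed unit is 4.1 × (j's share). Contributing is weakly dominant for j when that share is at least 1/4.1 = 0.2439, and contributing 0 is dominant otherwise.
Eli and Taro clear that bar, contributing 60 each; the remaining 3 contribute 0. Total contributed: 120.
Omar keeps 60 and receives 4.1 × 120 × 1/33 = 14.91 from the planting fund, for a payoff of 74.91.

74.91 tokens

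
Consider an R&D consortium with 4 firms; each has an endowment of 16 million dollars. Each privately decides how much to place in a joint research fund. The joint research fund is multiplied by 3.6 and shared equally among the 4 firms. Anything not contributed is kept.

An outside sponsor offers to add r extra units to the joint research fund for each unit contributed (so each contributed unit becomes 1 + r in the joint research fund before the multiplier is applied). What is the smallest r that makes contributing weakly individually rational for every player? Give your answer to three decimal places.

With matching at rate r, one contributed unit becomes (1 + r) in the joint research fund and returns 3.6 × (1 + r) / 4 to the contributor.
Setting this equal to 1: 1 + r = 4/3.6 = 1.1111.
So the minimum matching rate is r = 1.1111 − 1 = 0.111.

0.111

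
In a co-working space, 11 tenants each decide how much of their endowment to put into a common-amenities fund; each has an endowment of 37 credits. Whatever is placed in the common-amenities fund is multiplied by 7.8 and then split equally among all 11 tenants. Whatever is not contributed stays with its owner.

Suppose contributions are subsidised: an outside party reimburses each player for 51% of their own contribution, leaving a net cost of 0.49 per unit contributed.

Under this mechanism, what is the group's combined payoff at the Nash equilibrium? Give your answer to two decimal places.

Under the mechanism each unit contributed yields (7.8/11) / 0.49 = 1.4471 back to its contributor per unit of net cost, which exceeds 1, making full contribution the dominant choice for everyone.
So the Nash equilibrium is full contribution by all 11; the group earns 11 × (37 × 0.51 + 7.8 × 37) = 3382.17.

3382.17 credits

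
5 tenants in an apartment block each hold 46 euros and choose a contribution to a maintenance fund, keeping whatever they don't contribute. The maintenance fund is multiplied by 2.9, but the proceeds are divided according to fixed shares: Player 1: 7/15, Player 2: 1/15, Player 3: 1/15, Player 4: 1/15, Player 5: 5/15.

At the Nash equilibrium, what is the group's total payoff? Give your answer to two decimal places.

A player with share s gets back 2.9·s per unit contributed, so full contribution is dominant for anyone with s > 1/2.9 = 0.3448 and zero contribution is dominant for anyone below.
Player 1 alone (share 7/15) is above the threshold, contributing 46; the remaining 4 contribute 0. Total contributed: 46.
The maintenance fund pays out 2.9 × 46 = 133.40 in total (split across the unequal shares, but the aggregate is all that matters for the group sum).
The 4 free-riders keep 46 each, adding 184. Group total = 184 + 133.40 = 317.40.

317.40 euros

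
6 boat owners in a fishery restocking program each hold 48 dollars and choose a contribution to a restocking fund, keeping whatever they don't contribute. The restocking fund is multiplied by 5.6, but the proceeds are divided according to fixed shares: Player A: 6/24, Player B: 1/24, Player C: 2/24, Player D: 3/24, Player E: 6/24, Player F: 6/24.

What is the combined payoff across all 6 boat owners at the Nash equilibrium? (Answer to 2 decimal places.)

A player with share s gets back 5.6·s per unit contributed, so full contribution is dominant for anyone with s > 1/5.6 = 0.1786 and zero contribution is dominant for anyone below.
The shares above 0.1786 belong to Player A, Player E and Player F, contributing 48 each; the remaining 3 contribute 0. Total contributed: 144.
The restocking fund pays out 5.6 × 144 = 806.40 in total (split across the unequal shares, but the aggregate is all that matters for the group sum).
The 3 free-riders keep 48 each, adding 144. Group total = 144 + 806.40 = 950.40.

950.40 dollars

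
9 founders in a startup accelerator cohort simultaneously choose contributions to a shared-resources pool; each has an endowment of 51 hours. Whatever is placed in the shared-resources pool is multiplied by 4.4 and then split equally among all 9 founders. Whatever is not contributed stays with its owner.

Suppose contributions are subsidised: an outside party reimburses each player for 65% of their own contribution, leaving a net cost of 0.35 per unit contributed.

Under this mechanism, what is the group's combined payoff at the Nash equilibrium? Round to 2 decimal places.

Under the mechanism each unit contributed yields (4.4/9) / 0.35 = 1.3968 back to its contributor per unit of net cost, which exceeds 1, making full contribution the dominant choice for everyone.
At the Nash equilibrium everyone contributes 51. Group total payoff = 9 × (51 × 0.65 + 4.4 × 51) = 2317.95.

2317.95 hours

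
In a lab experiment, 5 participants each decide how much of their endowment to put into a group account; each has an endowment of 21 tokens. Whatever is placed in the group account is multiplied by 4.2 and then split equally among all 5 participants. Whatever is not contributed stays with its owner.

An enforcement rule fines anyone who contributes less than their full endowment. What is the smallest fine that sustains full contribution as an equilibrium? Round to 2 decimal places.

Given the others contribute fully, the best deviation is to contribute 0 (any partial contribution still incurs the fine and gives up units whose private return 0.8400 is below 1).
Deviating from 21 to 0 saves 21 tokens but forfeits the deviator's share of the drop in the group account: 4.2/5 × 21 = 17.64.
So the deviation gain is 21 − 17.64 = 3.36, and the fine must be at least 3.36 tokens to wipe it out.

3.36 tokens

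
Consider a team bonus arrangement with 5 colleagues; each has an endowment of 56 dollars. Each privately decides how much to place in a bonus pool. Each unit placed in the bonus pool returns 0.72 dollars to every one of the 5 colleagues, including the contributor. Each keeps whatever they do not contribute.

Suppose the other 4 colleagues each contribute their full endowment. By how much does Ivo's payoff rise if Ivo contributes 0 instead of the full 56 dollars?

15.68 dollars

Switching from a contribution of 56 to 0 lets Ivo keep an extra 56 dollars, but lowers the bonus pool by 56, which costs Ivo their own share of that drop: 0.72 × 56 = 40.32.
Net gain = 56 − 40.32 = 15.68. The private return per contributed unit (0.72) is below 1, so free-riding is indeed the best response regardless of what the others do.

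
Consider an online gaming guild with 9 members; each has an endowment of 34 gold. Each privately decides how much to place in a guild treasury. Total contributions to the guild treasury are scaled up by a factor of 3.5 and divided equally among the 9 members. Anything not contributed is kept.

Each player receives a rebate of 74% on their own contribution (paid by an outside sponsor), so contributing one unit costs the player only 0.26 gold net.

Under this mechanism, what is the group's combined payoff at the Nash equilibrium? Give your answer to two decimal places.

With the mechanism, a contributed unit returns (3.5/9) / 0.26 = 1.4957 per unit of net cost to the contributor — now above 1 — so contributing fully is weakly dominant for every player.
So the Nash equilibrium is full contribution by all 9; the group earns 9 × (34 × 0.74 + 3.5 × 34) = 1297.44.

1297.44 gold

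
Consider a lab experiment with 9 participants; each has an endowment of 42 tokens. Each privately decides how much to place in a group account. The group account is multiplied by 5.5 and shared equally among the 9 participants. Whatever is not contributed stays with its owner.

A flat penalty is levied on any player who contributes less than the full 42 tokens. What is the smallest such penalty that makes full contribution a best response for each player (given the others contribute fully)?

Given the others contribute fully, the best deviation is to contribute 0 (any partial contribution still incurs the fine and gives up units whose private return 0.6111 is below 1).
Deviating from 42 to 0 saves 42 tokens but forfeits the deviator's share of the drop in the group account: 5.5/9 × 42 = 25.67.
So the deviation gain is 42 − 25.67 = 16.33, and the fine must be at least 16.33 tokens to wipe it out.

16.33 tokens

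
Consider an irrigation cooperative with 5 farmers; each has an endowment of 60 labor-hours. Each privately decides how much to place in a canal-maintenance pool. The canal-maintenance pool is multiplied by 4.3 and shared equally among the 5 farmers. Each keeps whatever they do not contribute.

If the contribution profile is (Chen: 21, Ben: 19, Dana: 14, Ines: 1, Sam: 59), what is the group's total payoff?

676.20 labor-hours

Total contributed: 21 + 19 + 14 + 1 + 59 = 114; total kept: 5 × 60 − 114 = 186.
The canal-maintenance pool pays out 4.3 × 114 = 490.20 in aggregate.
Group total = 186 + 490.20 = 676.20.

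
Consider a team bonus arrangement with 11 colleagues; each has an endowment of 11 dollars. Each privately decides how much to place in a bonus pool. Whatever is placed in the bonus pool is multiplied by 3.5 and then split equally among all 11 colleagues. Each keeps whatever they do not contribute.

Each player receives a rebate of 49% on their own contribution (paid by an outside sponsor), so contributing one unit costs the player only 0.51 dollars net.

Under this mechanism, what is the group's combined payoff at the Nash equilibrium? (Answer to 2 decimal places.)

The effective private return is (3.5/11) / 0.51 = 0.6239, which is still under 1, so the mechanism doesn't change anyone's dominant strategy: zero contribution.
Everyone keeps their endowment and the group total is 11 × 11 = 121.

121.00 dollars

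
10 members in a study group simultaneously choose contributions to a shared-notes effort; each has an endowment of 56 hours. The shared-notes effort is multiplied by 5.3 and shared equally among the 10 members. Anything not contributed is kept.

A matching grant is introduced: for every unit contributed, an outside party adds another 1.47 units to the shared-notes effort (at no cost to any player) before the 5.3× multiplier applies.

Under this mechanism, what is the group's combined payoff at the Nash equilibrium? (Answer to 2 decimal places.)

The effective private return per unit is now 5.3 × 2.47 / 10 = 1.3091 > 1, so every player's dominant strategy flips to full contribution.
So the Nash equilibrium is full contribution by all 10; the group earns 5.3 × 2.47 × 560 = 7330.96.

7330.96 hours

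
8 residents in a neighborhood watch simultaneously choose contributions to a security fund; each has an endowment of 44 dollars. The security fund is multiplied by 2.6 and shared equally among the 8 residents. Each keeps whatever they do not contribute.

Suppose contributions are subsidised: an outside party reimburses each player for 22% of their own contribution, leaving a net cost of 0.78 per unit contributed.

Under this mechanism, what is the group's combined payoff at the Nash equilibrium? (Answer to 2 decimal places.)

352.00 dollars

Even with the mechanism, each unit contributed returns only (2.6/8) / 0.78 = 0.4167 per unit of net cost, so contributing nothing is still dominant.
Everyone keeps their endowment and the group total is 8 × 44 = 352.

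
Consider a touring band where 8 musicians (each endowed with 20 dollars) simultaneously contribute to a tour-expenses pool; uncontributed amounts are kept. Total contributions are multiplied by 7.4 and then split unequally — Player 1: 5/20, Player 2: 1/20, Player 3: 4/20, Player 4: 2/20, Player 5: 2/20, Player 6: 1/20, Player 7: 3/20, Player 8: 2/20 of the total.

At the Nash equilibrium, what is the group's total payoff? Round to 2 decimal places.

544.00 dollars

Each unit j contributes comes back to j as 7.4 × (j's share), so j prefers to contribute only if that share exceeds 1/7.4 = 0.1351; otherwise keeping the unit dominates.
Player 1, Player 3 and Player 7 are above the threshold, contributing 20 each; the remaining 5 contribute 0. Total contributed: 60.
The tour-expenses pool pays out 7.4 × 60 = 444.00 in total (split across the unequal shares, but the aggregate is all that matters for the group sum).
The 5 free-riders keep 20 each, adding 100. Group total = 100 + 444.00 = 544.00.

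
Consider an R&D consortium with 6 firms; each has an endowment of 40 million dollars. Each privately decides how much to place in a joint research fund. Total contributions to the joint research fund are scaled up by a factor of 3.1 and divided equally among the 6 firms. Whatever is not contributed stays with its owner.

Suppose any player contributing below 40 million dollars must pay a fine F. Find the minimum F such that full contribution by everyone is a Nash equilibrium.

Given the others contribute fully, the best deviation is to contribute 0 (any partial contribution still incurs the fine and gives up units whose private return 0.5167 is below 1).
Deviating from 40 to 0 saves 40 million dollars but forfeits the deviator's share of the drop in the joint research fund: 3.1/6 × 40 = 20.67.
So the deviation gain is 40 − 20.67 = 19.33, and the fine must be at least 19.33 million dollars to wipe it out.

19.33 million dollars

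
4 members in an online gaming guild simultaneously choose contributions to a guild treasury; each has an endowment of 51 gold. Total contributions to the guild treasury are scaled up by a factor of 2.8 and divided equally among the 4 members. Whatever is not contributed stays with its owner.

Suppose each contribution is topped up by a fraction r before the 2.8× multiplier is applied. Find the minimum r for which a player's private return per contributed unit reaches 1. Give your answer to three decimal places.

0.429

With matching at rate r, one contributed unit becomes (1 + r) in the guild treasury and returns 2.8 × (1 + r) / 4 to the contributor.
Setting this equal to 1: 1 + r = 4/2.8 = 1.4286.
So the minimum matching rate is r = 1.4286 − 1 = 0.429.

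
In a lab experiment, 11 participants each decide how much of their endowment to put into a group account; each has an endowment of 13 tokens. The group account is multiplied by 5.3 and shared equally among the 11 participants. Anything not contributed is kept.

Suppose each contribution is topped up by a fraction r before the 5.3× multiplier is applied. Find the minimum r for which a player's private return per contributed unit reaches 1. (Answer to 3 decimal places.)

1.075

With matching at rate r, one contributed unit becomes (1 + r) in the group account and returns 5.3 × (1 + r) / 11 to the contributor.
Setting this equal to 1: 1 + r = 11/5.3 = 2.0755.
So the minimum matching rate is r = 2.0755 − 1 = 1.075.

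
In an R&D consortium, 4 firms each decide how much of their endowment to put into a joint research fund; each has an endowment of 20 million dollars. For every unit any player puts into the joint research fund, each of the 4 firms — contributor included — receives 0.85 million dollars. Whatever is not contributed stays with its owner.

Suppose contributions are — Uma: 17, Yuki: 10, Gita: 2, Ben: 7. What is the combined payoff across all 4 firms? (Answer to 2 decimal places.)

Total contributed: 17 + 10 + 2 + 7 = 36; total kept: 4 × 20 − 36 = 44.
The joint research fund pays out 0.85 × 4 × 36 = 122.40 in aggregate.
Group total = 44 + 122.40 = 166.40.

166.40 million dollars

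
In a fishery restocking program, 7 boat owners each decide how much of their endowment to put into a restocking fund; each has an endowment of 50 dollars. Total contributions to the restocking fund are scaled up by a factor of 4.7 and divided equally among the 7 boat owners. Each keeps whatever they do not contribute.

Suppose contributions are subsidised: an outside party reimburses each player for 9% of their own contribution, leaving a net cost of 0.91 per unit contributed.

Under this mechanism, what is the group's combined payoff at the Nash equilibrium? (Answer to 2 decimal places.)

350.00 dollars

With the mechanism, a contributed unit returns (4.7/7) / 0.91 = 0.7378 per unit of net cost — still below 1 — so contributing 0 remains dominant for every player.
At the Nash equilibrium no one contributes; group total payoff = 7 × 50 = 350.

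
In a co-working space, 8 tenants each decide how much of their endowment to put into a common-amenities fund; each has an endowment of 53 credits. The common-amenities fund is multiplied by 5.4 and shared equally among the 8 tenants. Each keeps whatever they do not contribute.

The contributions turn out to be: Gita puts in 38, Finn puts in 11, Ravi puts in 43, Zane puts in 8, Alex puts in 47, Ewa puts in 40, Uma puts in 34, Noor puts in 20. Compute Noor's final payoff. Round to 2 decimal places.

195.68 credits

Total contributed: 38 + 11 + 43 + 8 + 47 + 40 + 34 + 20 = 241.
Each receives 5.4 × 241 / 8 = 162.68 from the common-amenities fund.
Noor keeps 53 − 20 = 33, so Noor's payoff is 33 + 162.68 = 195.68.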